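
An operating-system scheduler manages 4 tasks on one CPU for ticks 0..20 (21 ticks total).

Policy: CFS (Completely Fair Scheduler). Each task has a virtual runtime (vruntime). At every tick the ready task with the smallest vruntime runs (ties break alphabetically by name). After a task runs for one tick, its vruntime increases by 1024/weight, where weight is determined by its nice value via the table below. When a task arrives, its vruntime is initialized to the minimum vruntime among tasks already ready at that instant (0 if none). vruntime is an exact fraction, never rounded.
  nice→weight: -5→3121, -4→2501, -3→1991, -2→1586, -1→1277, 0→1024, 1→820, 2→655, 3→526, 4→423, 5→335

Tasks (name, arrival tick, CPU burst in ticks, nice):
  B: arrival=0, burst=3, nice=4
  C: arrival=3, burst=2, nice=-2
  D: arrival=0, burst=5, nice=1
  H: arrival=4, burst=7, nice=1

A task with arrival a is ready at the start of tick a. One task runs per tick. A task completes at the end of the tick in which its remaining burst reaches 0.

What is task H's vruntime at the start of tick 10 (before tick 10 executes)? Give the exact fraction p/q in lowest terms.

t=0: vr[B=0 D=0] → run B
t=1: vr[B=1024/423 D=0] → run D
t=2: vr[B=1024/423 D=256/205] → run D
t=3: vr[B=1024/423 C=1024/423 D=512/205] → run B
t=4: vr[B=2048/423 C=1024/423 D=512/205 H=1024/423] → run C
t=5: vr[B=2048/423 C=1028608/335439 D=512/205 H=1024/423] → run H
t=6: vr[B=2048/423 C=1028608/335439 D=512/205 H=318208/86715] → run D
t=7: vr[B=2048/423 C=1028608/335439 D=768/205 H=318208/86715] → run C
t=8: vr[B=2048/423 D=768/205 H=318208/86715] → run H
t=9: vr[B=2048/423 D=768/205 H=426496/86715] → run D
t=10: vr[B=2048/423 D=1024/205 H=426496/86715] → run B
t=11: vr[D=1024/205 H=426496/86715] → run H
t=12: vr[D=1024/205 H=534784/86715] → run D
t=13: vr[H=534784/86715] → run H
t=14: vr[H=643072/86715] → run H
t=15: vr[H=150272/17343] → run H
t=16: vr[H=859648/86715] → run H
t=17: (idle)
t=18: (idle)
t=19: (idle)
t=20: (idle)

vruntime(H, start of tick 10) = 426496/86715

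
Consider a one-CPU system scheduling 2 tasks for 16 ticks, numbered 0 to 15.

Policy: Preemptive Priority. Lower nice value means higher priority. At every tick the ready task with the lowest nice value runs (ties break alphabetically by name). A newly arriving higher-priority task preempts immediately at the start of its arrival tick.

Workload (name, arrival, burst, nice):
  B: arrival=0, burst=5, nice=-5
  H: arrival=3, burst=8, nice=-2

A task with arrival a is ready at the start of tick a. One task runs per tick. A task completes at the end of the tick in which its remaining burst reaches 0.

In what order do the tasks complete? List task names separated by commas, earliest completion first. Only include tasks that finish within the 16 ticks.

t=0: ready={B} → run B
t=1: ready={B} → run B
t=2: ready={B} → run B
t=3: ready={B,H} → run B
t=4: ready={B,H} → run B
t=5: ready={H} → run H
t=6: ready={H} → run H
t=7: ready={H} → run H
t=8: ready={H} → run H
t=9: ready={H} → run H
t=10: ready={H} → run H
t=11: ready={H} → run H
t=12: ready={H} → run H
t=13: (idle)
t=14: (idle)
t=15: (idle)

completion order = B, H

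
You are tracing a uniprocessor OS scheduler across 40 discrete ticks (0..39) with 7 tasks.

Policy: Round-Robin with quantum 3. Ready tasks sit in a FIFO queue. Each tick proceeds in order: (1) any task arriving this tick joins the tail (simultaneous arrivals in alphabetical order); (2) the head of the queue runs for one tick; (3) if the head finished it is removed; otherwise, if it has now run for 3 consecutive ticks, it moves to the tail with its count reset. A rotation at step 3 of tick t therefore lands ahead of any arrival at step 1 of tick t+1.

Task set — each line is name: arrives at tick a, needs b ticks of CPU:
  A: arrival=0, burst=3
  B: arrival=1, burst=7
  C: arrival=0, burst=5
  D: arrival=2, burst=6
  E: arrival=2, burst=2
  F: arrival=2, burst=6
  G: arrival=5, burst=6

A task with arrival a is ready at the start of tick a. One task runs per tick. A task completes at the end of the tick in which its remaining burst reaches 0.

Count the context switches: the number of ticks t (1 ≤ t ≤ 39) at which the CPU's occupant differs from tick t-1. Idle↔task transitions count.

t=0: queue=[A,C] q_used=0 → run A
t=1: queue=[A,C,B] q_used=1 → run A
t=2: queue=[A,C,B,D,E,F] q_used=2 → run A
t=3: queue=[C,B,D,E,F] q_used=0 → run C
t=4: queue=[C,B,D,E,F] q_used=1 → run C
t=5: queue=[C,B,D,E,F,G] q_used=2 → run C
t=6: queue=[B,D,E,F,G,C] q_used=0 → run B
t=7: queue=[B,D,E,F,G,C] q_used=1 → run B
t=8: queue=[B,D,E,F,G,C] q_used=2 → run B
t=9: queue=[D,E,F,G,C,B] q_used=0 → run D
t=10: queue=[D,E,F,G,C,B] q_used=1 → run D
t=11: queue=[D,E,F,G,C,B] q_used=2 → run D
t=12: queue=[E,F,G,C,B,D] q_used=0 → run E
t=13: queue=[E,F,G,C,B,D] q_used=1 → run E
t=14: queue=[F,G,C,B,D] q_used=0 → run F
t=15: queue=[F,G,C,B,D] q_used=1 → run F
t=16: queue=[F,G,C,B,D] q_used=2 → run F
t=17: queue=[G,C,B,D,F] q_used=0 → run G
t=18: queue=[G,C,B,D,F] q_used=1 → run G
t=19: queue=[G,C,B,D,F] q_used=2 → run G
t=20: queue=[C,B,D,F,G] q_used=0 → run C
t=21: queue=[C,B,D,F,G] q_used=1 → run C
t=22: queue=[B,D,F,G] q_used=0 → run B
t=23: queue=[B,D,F,G] q_used=1 → run B
t=24: queue=[B,D,F,G] q_used=2 → run B
t=25: queue=[D,F,G,B] q_used=0 → run D
t=26: queue=[D,F,G,B] q_used=1 → run D
t=27: queue=[D,F,G,B] q_used=2 → run D
t=28: queue=[F,G,B] q_used=0 → run F
t=29: queue=[F,G,B] q_used=1 → run F
t=30: queue=[F,G,B] q_used=2 → run F
t=31: queue=[G,B] q_used=0 → run G
t=32: queue=[G,B] q_used=1 → run G
t=33: queue=[G,B] q_used=2 → run G
t=34: queue=[B] q_used=0 → run B
t=35: (idle)
t=36: (idle)
t=37: (idle)
t=38: (idle)
t=39: (idle)

context switches = 13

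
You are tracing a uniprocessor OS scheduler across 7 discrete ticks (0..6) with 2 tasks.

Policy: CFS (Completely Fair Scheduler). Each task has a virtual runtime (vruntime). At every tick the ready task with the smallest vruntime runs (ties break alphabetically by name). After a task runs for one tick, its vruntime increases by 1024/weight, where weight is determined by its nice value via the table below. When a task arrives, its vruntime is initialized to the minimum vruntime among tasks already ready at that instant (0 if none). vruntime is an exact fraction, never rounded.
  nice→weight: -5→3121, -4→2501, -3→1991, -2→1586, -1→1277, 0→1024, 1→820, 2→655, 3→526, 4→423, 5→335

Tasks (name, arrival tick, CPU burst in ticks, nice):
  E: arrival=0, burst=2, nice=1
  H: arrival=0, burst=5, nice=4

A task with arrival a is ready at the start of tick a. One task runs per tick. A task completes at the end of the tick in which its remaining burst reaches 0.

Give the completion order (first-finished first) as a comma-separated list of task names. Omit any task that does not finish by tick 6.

completion order = E, H

t=0: vr[E=0 H=0] → run E
t=1: vr[E=256/205 H=0] → run H
t=2: vr[E=256/205 H=1024/423] → run E
t=3: vr[H=1024/423] → run H
t=4: vr[H=2048/423] → run H
t=5: vr[H=1024/141] → run H
t=6: vr[H=4096/423] → run H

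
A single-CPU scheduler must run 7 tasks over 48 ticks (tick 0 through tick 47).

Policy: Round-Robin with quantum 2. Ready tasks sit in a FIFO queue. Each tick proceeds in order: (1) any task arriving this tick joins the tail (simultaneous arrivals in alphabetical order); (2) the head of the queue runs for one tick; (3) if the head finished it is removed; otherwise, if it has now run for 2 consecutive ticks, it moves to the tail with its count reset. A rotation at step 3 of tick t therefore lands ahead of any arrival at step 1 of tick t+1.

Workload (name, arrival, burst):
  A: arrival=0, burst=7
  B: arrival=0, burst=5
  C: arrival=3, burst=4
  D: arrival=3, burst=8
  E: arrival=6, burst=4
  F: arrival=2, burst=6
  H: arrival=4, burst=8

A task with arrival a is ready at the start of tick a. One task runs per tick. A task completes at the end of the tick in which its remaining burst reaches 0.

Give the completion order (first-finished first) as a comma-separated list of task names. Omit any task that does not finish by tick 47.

completion order = C, B, A, E, F, D, H

t=0: queue=[A,B] q_used=0 → run A
t=1: queue=[A,B] q_used=1 → run A
t=2: queue=[B,A,F] q_used=0 → run B
t=3: queue=[B,A,F,C,D] q_used=1 → run B
t=4: queue=[A,F,C,D,B,H] q_used=0 → run A
t=5: queue=[A,F,C,D,B,H] q_used=1 → run A
t=6: queue=[F,C,D,B,H,A,E] q_used=0 → run F
t=7: queue=[F,C,D,B,H,A,E] q_used=1 → run F
t=8: queue=[C,D,B,H,A,E,F] q_used=0 → run C
t=9: queue=[C,D,B,H,A,E,F] q_used=1 → run C
t=10: queue=[D,B,H,A,E,F,C] q_used=0 → run D
t=11: queue=[D,B,H,A,E,F,C] q_used=1 → run D
t=12: queue=[B,H,A,E,F,C,D] q_used=0 → run B
t=13: queue=[B,H,A,E,F,C,D] q_used=1 → run B
t=14: queue=[H,A,E,F,C,D,B] q_used=0 → run H
t=15: queue=[H,A,E,F,C,D,B] q_used=1 → run H
t=16: queue=[A,E,F,C,D,B,H] q_used=0 → run A
t=17: queue=[A,E,F,C,D,B,H] q_used=1 → run A
t=18: queue=[E,F,C,D,B,H,A] q_used=0 → run E
t=19: queue=[E,F,C,D,B,H,A] q_used=1 → run E
t=20: queue=[F,C,D,B,H,A,E] q_used=0 → run F
t=21: queue=[F,C,D,B,H,A,E] q_used=1 → run F
t=22: queue=[C,D,B,H,A,E,F] q_used=0 → run C
t=23: queue=[C,D,B,H,A,E,F] q_used=1 → run C
t=24: queue=[D,B,H,A,E,F] q_used=0 → run D
t=25: queue=[D,B,H,A,E,F] q_used=1 → run D
t=26: queue=[B,H,A,E,F,D] q_used=0 → run B
t=27: queue=[H,A,E,F,D] q_used=0 → run H
t=28: queue=[H,A,E,F,D] q_used=1 → run H
t=29: queue=[A,E,F,D,H] q_used=0 → run A
t=30: queue=[E,F,D,H] q_used=0 → run E
t=31: queue=[E,F,D,H] q_used=1 → run E
t=32: queue=[F,D,H] q_used=0 → run F
t=33: queue=[F,D,H] q_used=1 → run F
t=34: queue=[D,H] q_used=0 → run D
t=35: queue=[D,H] q_used=1 → run D
t=36: queue=[H,D] q_used=0 → run H
t=37: queue=[H,D] q_used=1 → run H
t=38: queue=[D,H] q_used=0 → run D
t=39: queue=[D,H] q_used=1 → run D
t=40: queue=[H] q_used=0 → run H
t=41: queue=[H] q_used=1 → run H
t=42: (idle)
t=43: (idle)
t=44: (idle)
t=45: (idle)
t=46: (idle)
t=47: (idle)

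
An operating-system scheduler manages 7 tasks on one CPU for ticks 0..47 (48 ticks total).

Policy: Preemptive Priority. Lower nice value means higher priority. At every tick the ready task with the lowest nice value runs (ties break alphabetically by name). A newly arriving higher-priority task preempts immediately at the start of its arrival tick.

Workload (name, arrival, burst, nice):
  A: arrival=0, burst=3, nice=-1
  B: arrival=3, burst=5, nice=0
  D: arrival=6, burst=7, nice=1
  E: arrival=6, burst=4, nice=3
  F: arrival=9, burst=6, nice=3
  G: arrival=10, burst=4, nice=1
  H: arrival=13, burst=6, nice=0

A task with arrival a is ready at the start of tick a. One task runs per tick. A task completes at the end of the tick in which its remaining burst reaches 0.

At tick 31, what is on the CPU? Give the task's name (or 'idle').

running at tick 31 = F

t=0: ready={A} → run A
t=1: ready={A} → run A
t=2: ready={A} → run A
t=3: ready={B} → run B
t=4: ready={B} → run B
t=5: ready={B} → run B
t=6: ready={B,D,E} → run B
t=7: ready={B,D,E} → run B
t=8: ready={D,E} → run D
t=9: ready={D,E,F} → run D
t=10: ready={D,E,F,G} → run D
t=11: ready={D,E,F,G} → run D
t=12: ready={D,E,F,G} → run D
t=13: ready={D,E,F,G,H} → run H
t=14: ready={D,E,F,G,H} → run H
t=15: ready={D,E,F,G,H} → run H
t=16: ready={D,E,F,G,H} → run H
t=17: ready={D,E,F,G,H} → run H
t=18: ready={D,E,F,G,H} → run H
t=19: ready={D,E,F,G} → run D
t=20: ready={D,E,F,G} → run D
t=21: ready={E,F,G} → run G
t=22: ready={E,F,G} → run G
t=23: ready={E,F,G} → run G
t=24: ready={E,F,G} → run G
t=25: ready={E,F} → run E
t=26: ready={E,F} → run E
t=27: ready={E,F} → run E
t=28: ready={E,F} → run E
t=29: ready={F} → run F
t=30: ready={F} → run F
t=31: ready={F} → run F
t=32: ready={F} → run F
t=33: ready={F} → run F
t=34: ready={F} → run F
t=35: (idle)
t=36: (idle)
t=37: (idle)
t=38: (idle)
t=39: (idle)
t=40: (idle)
t=41: (idle)
t=42: (idle)
t=43: (idle)
t=44: (idle)
t=45: (idle)
t=46: (idle)
t=47: (idle)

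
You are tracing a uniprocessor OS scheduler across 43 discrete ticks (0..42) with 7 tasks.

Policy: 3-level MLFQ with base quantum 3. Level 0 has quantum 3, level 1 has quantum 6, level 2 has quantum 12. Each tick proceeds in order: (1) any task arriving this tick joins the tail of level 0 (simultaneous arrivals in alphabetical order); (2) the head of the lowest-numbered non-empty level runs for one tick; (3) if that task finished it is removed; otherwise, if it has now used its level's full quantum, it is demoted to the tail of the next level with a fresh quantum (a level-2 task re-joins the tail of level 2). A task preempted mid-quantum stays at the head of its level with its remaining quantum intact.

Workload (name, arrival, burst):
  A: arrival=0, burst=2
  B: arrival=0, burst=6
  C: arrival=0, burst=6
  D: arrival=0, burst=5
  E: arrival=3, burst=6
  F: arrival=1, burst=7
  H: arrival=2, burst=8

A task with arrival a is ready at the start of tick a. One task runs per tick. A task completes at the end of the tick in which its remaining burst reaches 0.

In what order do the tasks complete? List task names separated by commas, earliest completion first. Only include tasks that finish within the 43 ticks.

t=0: L0/L1/L2 = ABCD/-/- → run A
t=1: L0/L1/L2 = ABCDF/-/- → run A
t=2: L0/L1/L2 = BCDFH/-/- → run B
t=3: L0/L1/L2 = BCDFHE/-/- → run B
t=4: L0/L1/L2 = BCDFHE/-/- → run B
t=5: L0/L1/L2 = CDFHE/B/- → run C
t=6: L0/L1/L2 = CDFHE/B/- → run C
t=7: L0/L1/L2 = CDFHE/B/- → run C
t=8: L0/L1/L2 = DFHE/BC/- → run D
t=9: L0/L1/L2 = DFHE/BC/- → run D
t=10: L0/L1/L2 = DFHE/BC/- → run D
t=11: L0/L1/L2 = FHE/BCD/- → run F
t=12: L0/L1/L2 = FHE/BCD/- → run F
t=13: L0/L1/L2 = FHE/BCD/- → run F
t=14: L0/L1/L2 = HE/BCDF/- → run H
t=15: L0/L1/L2 = HE/BCDF/- → run H
t=16: L0/L1/L2 = HE/BCDF/- → run H
t=17: L0/L1/L2 = E/BCDFH/- → run E
t=18: L0/L1/L2 = E/BCDFH/- → run E
t=19: L0/L1/L2 = E/BCDFH/- → run E
t=20: L0/L1/L2 = -/BCDFHE/- → run B
t=21: L0/L1/L2 = -/BCDFHE/- → run B
t=22: L0/L1/L2 = -/BCDFHE/- → run B
t=23: L0/L1/L2 = -/CDFHE/- → run C
t=24: L0/L1/L2 = -/CDFHE/- → run C
t=25: L0/L1/L2 = -/CDFHE/- → run C
t=26: L0/L1/L2 = -/DFHE/- → run D
t=27: L0/L1/L2 = -/DFHE/- → run D
t=28: L0/L1/L2 = -/FHE/- → run F
t=29: L0/L1/L2 = -/FHE/- → run F
t=30: L0/L1/L2 = -/FHE/- → run F
t=31: L0/L1/L2 = -/FHE/- → run F
t=32: L0/L1/L2 = -/HE/- → run H
t=33: L0/L1/L2 = -/HE/- → run H
t=34: L0/L1/L2 = -/HE/- → run H
t=35: L0/L1/L2 = -/HE/- → run H
t=36: L0/L1/L2 = -/HE/- → run H
t=37: L0/L1/L2 = -/E/- → run E
t=38: L0/L1/L2 = -/E/- → run E
t=39: L0/L1/L2 = -/E/- → run E
t=40: (idle)
t=41: (idle)
t=42: (idle)

completion order = A, B, C, D, F, H, E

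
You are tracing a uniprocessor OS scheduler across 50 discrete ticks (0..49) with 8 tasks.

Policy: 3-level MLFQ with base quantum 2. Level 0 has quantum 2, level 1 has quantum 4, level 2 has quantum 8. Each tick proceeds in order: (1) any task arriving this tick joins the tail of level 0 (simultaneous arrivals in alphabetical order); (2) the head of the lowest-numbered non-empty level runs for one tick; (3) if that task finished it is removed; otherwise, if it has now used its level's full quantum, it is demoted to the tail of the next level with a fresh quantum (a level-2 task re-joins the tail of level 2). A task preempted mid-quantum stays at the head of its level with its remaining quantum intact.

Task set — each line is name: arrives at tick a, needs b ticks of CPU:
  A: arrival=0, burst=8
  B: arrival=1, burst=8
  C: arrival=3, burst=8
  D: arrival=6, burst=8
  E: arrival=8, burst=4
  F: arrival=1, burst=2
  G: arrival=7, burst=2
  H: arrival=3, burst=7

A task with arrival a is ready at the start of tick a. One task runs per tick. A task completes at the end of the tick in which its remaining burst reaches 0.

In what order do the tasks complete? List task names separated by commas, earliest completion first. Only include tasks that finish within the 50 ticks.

t=0: L0/L1/L2 = A/-/- → run A
t=1: L0/L1/L2 = ABF/-/- → run A
t=2: L0/L1/L2 = BF/A/- → run B
t=3: L0/L1/L2 = BFCH/A/- → run B
t=4: L0/L1/L2 = FCH/AB/- → run F
t=5: L0/L1/L2 = FCH/AB/- → run F
t=6: L0/L1/L2 = CHD/AB/- → run C
t=7: L0/L1/L2 = CHDG/AB/- → run C
t=8: L0/L1/L2 = HDGE/ABC/- → run H
t=9: L0/L1/L2 = HDGE/ABC/- → run H
t=10: L0/L1/L2 = DGE/ABCH/- → run D
t=11: L0/L1/L2 = DGE/ABCH/- → run D
t=12: L0/L1/L2 = GE/ABCHD/- → run G
t=13: L0/L1/L2 = GE/ABCHD/- → run G
t=14: L0/L1/L2 = E/ABCHD/- → run E
t=15: L0/L1/L2 = E/ABCHD/- → run E
t=16: L0/L1/L2 = -/ABCHDE/- → run A
t=17: L0/L1/L2 = -/ABCHDE/- → run A
t=18: L0/L1/L2 = -/ABCHDE/- → run A
t=19: L0/L1/L2 = -/ABCHDE/- → run A
t=20: L0/L1/L2 = -/BCHDE/A → run B
t=21: L0/L1/L2 = -/BCHDE/A → run B
t=22: L0/L1/L2 = -/BCHDE/A → run B
t=23: L0/L1/L2 = -/BCHDE/A → run B
t=24: L0/L1/L2 = -/CHDE/AB → run C
t=25: L0/L1/L2 = -/CHDE/AB → run C
t=26: L0/L1/L2 = -/CHDE/AB → run C
t=27: L0/L1/L2 = -/CHDE/AB → run C
t=28: L0/L1/L2 = -/HDE/ABC → run H
t=29: L0/L1/L2 = -/HDE/ABC → run H
t=30: L0/L1/L2 = -/HDE/ABC → run H
t=31: L0/L1/L2 = -/HDE/ABC → run H
t=32: L0/L1/L2 = -/DE/ABCH → run D
t=33: L0/L1/L2 = -/DE/ABCH → run D
t=34: L0/L1/L2 = -/DE/ABCH → run D
t=35: L0/L1/L2 = -/DE/ABCH → run D
t=36: L0/L1/L2 = -/E/ABCHD → run E
t=37: L0/L1/L2 = -/E/ABCHD → run E
t=38: L0/L1/L2 = -/-/ABCHD → run A
t=39: L0/L1/L2 = -/-/ABCHD → run A
t=40: L0/L1/L2 = -/-/BCHD → run B
t=41: L0/L1/L2 = -/-/BCHD → run B
t=42: L0/L1/L2 = -/-/CHD → run C
t=43: L0/L1/L2 = -/-/CHD → run C
t=44: L0/L1/L2 = -/-/HD → run H
t=45: L0/L1/L2 = -/-/D → run D
t=46: L0/L1/L2 = -/-/D → run D
t=47: (idle)
t=48: (idle)
t=49: (idle)

completion order = F, G, E, A, B, C, H, D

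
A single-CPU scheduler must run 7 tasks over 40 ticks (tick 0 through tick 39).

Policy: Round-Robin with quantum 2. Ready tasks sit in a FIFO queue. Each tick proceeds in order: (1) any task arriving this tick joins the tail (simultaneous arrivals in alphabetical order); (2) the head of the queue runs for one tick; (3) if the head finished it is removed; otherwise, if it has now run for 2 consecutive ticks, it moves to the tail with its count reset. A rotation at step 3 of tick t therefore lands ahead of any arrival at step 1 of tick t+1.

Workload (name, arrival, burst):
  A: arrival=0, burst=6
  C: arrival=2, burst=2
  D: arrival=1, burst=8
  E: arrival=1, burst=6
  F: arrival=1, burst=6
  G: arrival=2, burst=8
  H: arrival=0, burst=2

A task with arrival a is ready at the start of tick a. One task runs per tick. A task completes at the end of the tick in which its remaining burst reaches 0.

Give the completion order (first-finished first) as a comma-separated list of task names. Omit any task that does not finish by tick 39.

completion order = H, C, A, E, F, D, G

t=0: queue=[A,H] q_used=0 → run A
t=1: queue=[A,H,D,E,F] q_used=1 → run A
t=2: queue=[H,D,E,F,A,C,G] q_used=0 → run H
t=3: queue=[H,D,E,F,A,C,G] q_used=1 → run H
t=4: queue=[D,E,F,A,C,G] q_used=0 → run D
t=5: queue=[D,E,F,A,C,G] q_used=1 → run D
t=6: queue=[E,F,A,C,G,D] q_used=0 → run E
t=7: queue=[E,F,A,C,G,D] q_used=1 → run E
t=8: queue=[F,A,C,G,D,E] q_used=0 → run F
t=9: queue=[F,A,C,G,D,E] q_used=1 → run F
t=10: queue=[A,C,G,D,E,F] q_used=0 → run A
t=11: queue=[A,C,G,D,E,F] q_used=1 → run A
t=12: queue=[C,G,D,E,F,A] q_used=0 → run C
t=13: queue=[C,G,D,E,F,A] q_used=1 → run C
t=14: queue=[G,D,E,F,A] q_used=0 → run G
t=15: queue=[G,D,E,F,A] q_used=1 → run G
t=16: queue=[D,E,F,A,G] q_used=0 → run D
t=17: queue=[D,E,F,A,G] q_used=1 → run D
t=18: queue=[E,F,A,G,D] q_used=0 → run E
t=19: queue=[E,F,A,G,D] q_used=1 → run E
t=20: queue=[F,A,G,D,E] q_used=0 → run F
t=21: queue=[F,A,G,D,E] q_used=1 → run F
t=22: queue=[A,G,D,E,F] q_used=0 → run A
t=23: queue=[A,G,D,E,F] q_used=1 → run A
t=24: queue=[G,D,E,F] q_used=0 → run G
t=25: queue=[G,D,E,F] q_used=1 → run G
t=26: queue=[D,E,F,G] q_used=0 → run D
t=27: queue=[D,E,F,G] q_used=1 → run D
t=28: queue=[E,F,G,D] q_used=0 → run E
t=29: queue=[E,F,G,D] q_used=1 → run E
t=30: queue=[F,G,D] q_used=0 → run F
t=31: queue=[F,G,D] q_used=1 → run F
t=32: queue=[G,D] q_used=0 → run G
t=33: queue=[G,D] q_used=1 → run G
t=34: queue=[D,G] q_used=0 → run D
t=35: queue=[D,G] q_used=1 → run D
t=36: queue=[G] q_used=0 → run G
t=37: queue=[G] q_used=1 → run G
t=38: (idle)
t=39: (idle)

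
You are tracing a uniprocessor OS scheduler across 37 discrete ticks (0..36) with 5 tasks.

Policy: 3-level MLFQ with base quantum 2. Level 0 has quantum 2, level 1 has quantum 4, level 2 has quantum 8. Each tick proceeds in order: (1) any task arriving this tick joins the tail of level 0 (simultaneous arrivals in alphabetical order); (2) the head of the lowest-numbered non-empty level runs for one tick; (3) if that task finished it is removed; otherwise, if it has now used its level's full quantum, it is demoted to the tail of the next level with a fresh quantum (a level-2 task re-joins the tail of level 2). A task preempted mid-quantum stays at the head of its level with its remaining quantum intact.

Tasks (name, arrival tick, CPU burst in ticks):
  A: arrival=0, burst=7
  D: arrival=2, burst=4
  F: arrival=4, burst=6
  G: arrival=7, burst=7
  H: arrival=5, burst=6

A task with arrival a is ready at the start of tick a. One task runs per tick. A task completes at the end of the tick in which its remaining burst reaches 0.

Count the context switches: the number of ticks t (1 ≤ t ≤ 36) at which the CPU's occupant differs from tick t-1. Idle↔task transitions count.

t=0: L0/L1/L2 = A/-/- → run A
t=1: L0/L1/L2 = A/-/- → run A
t=2: L0/L1/L2 = D/A/- → run D
t=3: L0/L1/L2 = D/A/- → run D
t=4: L0/L1/L2 = F/AD/- → run F
t=5: L0/L1/L2 = FH/AD/- → run F
t=6: L0/L1/L2 = H/ADF/- → run H
t=7: L0/L1/L2 = HG/ADF/- → run H
t=8: L0/L1/L2 = G/ADFH/- → run G
t=9: L0/L1/L2 = G/ADFH/- → run G
t=10: L0/L1/L2 = -/ADFHG/- → run A
t=11: L0/L1/L2 = -/ADFHG/- → run A
t=12: L0/L1/L2 = -/ADFHG/- → run A
t=13: L0/L1/L2 = -/ADFHG/- → run A
t=14: L0/L1/L2 = -/DFHG/A → run D
t=15: L0/L1/L2 = -/DFHG/A → run D
t=16: L0/L1/L2 = -/FHG/A → run F
t=17: L0/L1/L2 = -/FHG/A → run F
t=18: L0/L1/L2 = -/FHG/A → run F
t=19: L0/L1/L2 = -/FHG/A → run F
t=20: L0/L1/L2 = -/HG/A → run H
t=21: L0/L1/L2 = -/HG/A → run H
t=22: L0/L1/L2 = -/HG/A → run H
t=23: L0/L1/L2 = -/HG/A → run H
t=24: L0/L1/L2 = -/G/A → run G
t=25: L0/L1/L2 = -/G/A → run G
t=26: L0/L1/L2 = -/G/A → run G
t=27: L0/L1/L2 = -/G/A → run G
t=28: L0/L1/L2 = -/-/AG → run A
t=29: L0/L1/L2 = -/-/G → run G
t=30: (idle)
t=31: (idle)
t=32: (idle)
t=33: (idle)
t=34: (idle)
t=35: (idle)
t=36: (idle)

context switches = 12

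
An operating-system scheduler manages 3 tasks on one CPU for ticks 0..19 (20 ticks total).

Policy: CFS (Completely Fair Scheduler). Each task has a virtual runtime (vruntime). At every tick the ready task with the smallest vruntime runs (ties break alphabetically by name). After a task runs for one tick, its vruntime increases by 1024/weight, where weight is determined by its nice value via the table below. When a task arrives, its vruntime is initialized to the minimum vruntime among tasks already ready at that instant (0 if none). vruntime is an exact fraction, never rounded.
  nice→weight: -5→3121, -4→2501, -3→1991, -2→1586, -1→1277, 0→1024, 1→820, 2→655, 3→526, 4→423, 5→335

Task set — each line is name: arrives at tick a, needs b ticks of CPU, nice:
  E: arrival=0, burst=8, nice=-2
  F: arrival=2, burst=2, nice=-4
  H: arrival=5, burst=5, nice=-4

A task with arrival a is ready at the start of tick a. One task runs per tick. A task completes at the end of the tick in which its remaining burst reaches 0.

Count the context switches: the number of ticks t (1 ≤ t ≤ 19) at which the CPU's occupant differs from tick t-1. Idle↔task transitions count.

t=0: vr[E=0] → run E
t=1: vr[E=512/793] → run E
t=2: vr[E=1024/793 F=1024/793] → run E
t=3: vr[E=1536/793 F=1024/793] → run F
t=4: vr[E=1536/793 F=55296/32513] → run F
t=5: vr[E=1536/793 H=1536/793] → run E
t=6: vr[E=2048/793 H=1536/793] → run H
t=7: vr[E=2048/793 H=76288/32513] → run H
t=8: vr[E=2048/793 H=89600/32513] → run E
t=9: vr[E=2560/793 H=89600/32513] → run H
t=10: vr[E=2560/793 H=102912/32513] → run H
t=11: vr[E=2560/793 H=116224/32513] → run E
t=12: vr[E=3072/793 H=116224/32513] → run H
t=13: vr[E=3072/793] → run E
t=14: vr[E=3584/793] → run E
t=15: (idle)
t=16: (idle)
t=17: (idle)
t=18: (idle)
t=19: (idle)

context switches = 9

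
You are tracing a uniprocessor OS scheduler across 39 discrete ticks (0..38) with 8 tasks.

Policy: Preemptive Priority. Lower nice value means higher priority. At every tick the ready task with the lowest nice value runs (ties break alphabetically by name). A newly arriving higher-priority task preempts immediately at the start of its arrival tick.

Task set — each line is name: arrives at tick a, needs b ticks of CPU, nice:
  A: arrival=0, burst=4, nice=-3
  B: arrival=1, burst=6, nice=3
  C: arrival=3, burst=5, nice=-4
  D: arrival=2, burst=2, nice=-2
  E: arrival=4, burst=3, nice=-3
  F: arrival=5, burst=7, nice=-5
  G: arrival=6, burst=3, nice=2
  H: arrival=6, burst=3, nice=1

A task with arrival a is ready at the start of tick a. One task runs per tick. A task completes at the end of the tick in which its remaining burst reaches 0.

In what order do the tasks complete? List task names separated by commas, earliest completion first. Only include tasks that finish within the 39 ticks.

completion order = F, C, A, E, D, H, G, B

t=0: ready={A} → run A
t=1: ready={A,B} → run A
t=2: ready={A,B,D} → run A
t=3: ready={A,B,C,D} → run C
t=4: ready={A,B,C,D,E} → run C
t=5: ready={A,B,C,D,E,F} → run F
t=6: ready={A,B,C,D,E,F,G,H} → run F
t=7: ready={A,B,C,D,E,F,G,H} → run F
t=8: ready={A,B,C,D,E,F,G,H} → run F
t=9: ready={A,B,C,D,E,F,G,H} → run F
t=10: ready={A,B,C,D,E,F,G,H} → run F
t=11: ready={A,B,C,D,E,F,G,H} → run F
t=12: ready={A,B,C,D,E,G,H} → run C
t=13: ready={A,B,C,D,E,G,H} → run C
t=14: ready={A,B,C,D,E,G,H} → run C
t=15: ready={A,B,D,E,G,H} → run A
t=16: ready={B,D,E,G,H} → run E
t=17: ready={B,D,E,G,H} → run E
t=18: ready={B,D,E,G,H} → run E
t=19: ready={B,D,G,H} → run D
t=20: ready={B,D,G,H} → run D
t=21: ready={B,G,H} → run H
t=22: ready={B,G,H} → run H
t=23: ready={B,G,H} → run H
t=24: ready={B,G} → run G
t=25: ready={B,G} → run G
t=26: ready={B,G} → run G
t=27: ready={B} → run B
t=28: ready={B} → run B
t=29: ready={B} → run B
t=30: ready={B} → run B
t=31: ready={B} → run B
t=32: ready={B} → run B
t=33: (idle)
t=34: (idle)
t=35: (idle)
t=36: (idle)
t=37: (idle)
t=38: (idle)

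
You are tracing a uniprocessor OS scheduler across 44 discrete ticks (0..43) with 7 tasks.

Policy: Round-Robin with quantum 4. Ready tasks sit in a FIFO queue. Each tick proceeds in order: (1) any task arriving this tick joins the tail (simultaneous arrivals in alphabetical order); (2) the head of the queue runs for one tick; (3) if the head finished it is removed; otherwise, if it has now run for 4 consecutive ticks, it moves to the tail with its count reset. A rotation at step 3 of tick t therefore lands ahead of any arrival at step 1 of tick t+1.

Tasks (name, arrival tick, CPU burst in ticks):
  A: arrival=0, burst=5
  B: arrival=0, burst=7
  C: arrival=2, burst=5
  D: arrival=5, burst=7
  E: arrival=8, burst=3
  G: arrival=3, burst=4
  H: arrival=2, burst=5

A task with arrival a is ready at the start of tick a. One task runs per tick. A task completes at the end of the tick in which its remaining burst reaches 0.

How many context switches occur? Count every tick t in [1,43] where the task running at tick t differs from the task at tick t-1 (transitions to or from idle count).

t=0: queue=[A,B] q_used=0 → run A
t=1: queue=[A,B] q_used=1 → run A
t=2: queue=[A,B,C,H] q_used=2 → run A
t=3: queue=[A,B,C,H,G] q_used=3 → run A
t=4: queue=[B,C,H,G,A] q_used=0 → run B
t=5: queue=[B,C,H,G,A,D] q_used=1 → run B
t=6: queue=[B,C,H,G,A,D] q_used=2 → run B
t=7: queue=[B,C,H,G,A,D] q_used=3 → run B
t=8: queue=[C,H,G,A,D,B,E] q_used=0 → run C
t=9: queue=[C,H,G,A,D,B,E] q_used=1 → run C
t=10: queue=[C,H,G,A,D,B,E] q_used=2 → run C
t=11: queue=[C,H,G,A,D,B,E] q_used=3 → run C
t=12: queue=[H,G,A,D,B,E,C] q_used=0 → run H
t=13: queue=[H,G,A,D,B,E,C] q_used=1 → run H
t=14: queue=[H,G,A,D,B,E,C] q_used=2 → run H
t=15: queue=[H,G,A,D,B,E,C] q_used=3 → run H
t=16: queue=[G,A,D,B,E,C,H] q_used=0 → run G
t=17: queue=[G,A,D,B,E,C,H] q_used=1 → run G
t=18: queue=[G,A,D,B,E,C,H] q_used=2 → run G
t=19: queue=[G,A,D,B,E,C,H] q_used=3 → run G
t=20: queue=[A,D,B,E,C,H] q_used=0 → run A
t=21: queue=[D,B,E,C,H] q_used=0 → run D
t=22: queue=[D,B,E,C,H] q_used=1 → run D
t=23: queue=[D,B,E,C,H] q_used=2 → run D
t=24: queue=[D,B,E,C,H] q_used=3 → run D
t=25: queue=[B,E,C,H,D] q_used=0 → run B
t=26: queue=[B,E,C,H,D] q_used=1 → run B
t=27: queue=[B,E,C,H,D] q_used=2 → run B
t=28: queue=[E,C,H,D] q_used=0 → run E
t=29: queue=[E,C,H,D] q_used=1 → run E
t=30: queue=[E,C,H,D] q_used=2 → run E
t=31: queue=[C,H,D] q_used=0 → run C
t=32: queue=[H,D] q_used=0 → run H
t=33: queue=[D] q_used=0 → run D
t=34: queue=[D] q_used=1 → run D
t=35: queue=[D] q_used=2 → run D
t=36: (idle)
t=37: (idle)
t=38: (idle)
t=39: (idle)
t=40: (idle)
t=41: (idle)
t=42: (idle)
t=43: (idle)

context switches = 12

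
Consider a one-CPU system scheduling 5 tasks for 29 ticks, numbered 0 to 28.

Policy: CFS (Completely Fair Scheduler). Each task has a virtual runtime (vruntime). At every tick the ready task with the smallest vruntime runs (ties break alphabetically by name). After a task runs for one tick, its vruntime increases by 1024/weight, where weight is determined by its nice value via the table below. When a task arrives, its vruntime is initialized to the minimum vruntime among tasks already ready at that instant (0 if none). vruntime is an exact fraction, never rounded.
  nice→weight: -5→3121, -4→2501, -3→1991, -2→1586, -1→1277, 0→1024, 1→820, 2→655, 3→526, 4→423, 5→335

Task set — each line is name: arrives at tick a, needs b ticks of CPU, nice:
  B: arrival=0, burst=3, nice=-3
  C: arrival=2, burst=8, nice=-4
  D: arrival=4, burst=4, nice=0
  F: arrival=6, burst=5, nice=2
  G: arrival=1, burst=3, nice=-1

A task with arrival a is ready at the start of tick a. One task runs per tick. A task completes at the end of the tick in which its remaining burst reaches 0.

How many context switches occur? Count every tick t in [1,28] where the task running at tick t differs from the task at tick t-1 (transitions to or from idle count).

t=0: vr[B=0] → run B
t=1: vr[B=1024/1991 G=1024/1991] → run B
t=2: vr[B=2048/1991 C=1024/1991 G=1024/1991] → run C
t=3: vr[B=2048/1991 C=4599808/4979491 G=1024/1991] → run G
t=4: vr[B=2048/1991 C=4599808/4979491 D=4599808/4979491 G=3346432/2542507] → run C
t=5: vr[B=2048/1991 C=6638592/4979491 D=4599808/4979491 G=3346432/2542507] → run D
t=6: vr[B=2048/1991 C=6638592/4979491 D=9579299/4979491 F=2048/1991 G=3346432/2542507] → run B
t=7: vr[C=6638592/4979491 D=9579299/4979491 F=2048/1991 G=3346432/2542507] → run F
t=8: vr[C=6638592/4979491 D=9579299/4979491 F=3380224/1304105 G=3346432/2542507] → run G
t=9: vr[C=6638592/4979491 D=9579299/4979491 F=3380224/1304105 G=5385216/2542507] → run C
t=10: vr[C=8677376/4979491 D=9579299/4979491 F=3380224/1304105 G=5385216/2542507] → run C
t=11: vr[C=10716160/4979491 D=9579299/4979491 F=3380224/1304105 G=5385216/2542507] → run D
t=12: vr[C=10716160/4979491 D=14558790/4979491 F=3380224/1304105 G=5385216/2542507] → run G
t=13: vr[C=10716160/4979491 D=14558790/4979491 F=3380224/1304105] → run C
t=14: vr[C=12754944/4979491 D=14558790/4979491 F=3380224/1304105] → run C
t=15: vr[C=14793728/4979491 D=14558790/4979491 F=3380224/1304105] → run F
t=16: vr[C=14793728/4979491 D=14558790/4979491 F=5419008/1304105] → run D
t=17: vr[C=14793728/4979491 D=19538281/4979491 F=5419008/1304105] → run C
t=18: vr[C=16832512/4979491 D=19538281/4979491 F=5419008/1304105] → run C
t=19: vr[D=19538281/4979491 F=5419008/1304105] → run D
t=20: vr[F=5419008/1304105] → run F
t=21: vr[F=7457792/1304105] → run F
t=22: vr[F=9496576/1304105] → run F
t=23: (idle)
t=24: (idle)
t=25: (idle)
t=26: (idle)
t=27: (idle)
t=28: (idle)

context switches = 17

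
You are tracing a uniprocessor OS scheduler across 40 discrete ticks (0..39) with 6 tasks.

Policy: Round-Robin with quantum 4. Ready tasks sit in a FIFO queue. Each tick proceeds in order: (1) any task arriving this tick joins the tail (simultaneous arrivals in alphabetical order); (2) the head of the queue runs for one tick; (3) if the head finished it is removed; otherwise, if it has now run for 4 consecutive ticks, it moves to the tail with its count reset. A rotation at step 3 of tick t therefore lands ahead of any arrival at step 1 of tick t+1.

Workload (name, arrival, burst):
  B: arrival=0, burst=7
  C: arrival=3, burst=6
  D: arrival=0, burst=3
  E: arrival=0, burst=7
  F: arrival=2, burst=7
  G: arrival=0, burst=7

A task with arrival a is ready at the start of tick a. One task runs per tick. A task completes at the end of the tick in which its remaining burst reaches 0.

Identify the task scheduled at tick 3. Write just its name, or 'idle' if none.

t=0: queue=[B,D,E,G] q_used=0 → run B
t=1: queue=[B,D,E,G] q_used=1 → run B
t=2: queue=[B,D,E,G,F] q_used=2 → run B
t=3: queue=[B,D,E,G,F,C] q_used=3 → run B
t=4: queue=[D,E,G,F,C,B] q_used=0 → run D
t=5: queue=[D,E,G,F,C,B] q_used=1 → run D
t=6: queue=[D,E,G,F,C,B] q_used=2 → run D
t=7: queue=[E,G,F,C,B] q_used=0 → run E
t=8: queue=[E,G,F,C,B] q_used=1 → run E
t=9: queue=[E,G,F,C,B] q_used=2 → run E
t=10: queue=[E,G,F,C,B] q_used=3 → run E
t=11: queue=[G,F,C,B,E] q_used=0 → run G
t=12: queue=[G,F,C,B,E] q_used=1 → run G
t=13: queue=[G,F,C,B,E] q_used=2 → run G
t=14: queue=[G,F,C,B,E] q_used=3 → run G
t=15: queue=[F,C,B,E,G] q_used=0 → run F
t=16: queue=[F,C,B,E,G] q_used=1 → run F
t=17: queue=[F,C,B,E,G] q_used=2 → run F
t=18: queue=[F,C,B,E,G] q_used=3 → run F
t=19: queue=[C,B,E,G,F] q_used=0 → run C
t=20: queue=[C,B,E,G,F] q_used=1 → run C
t=21: queue=[C,B,E,G,F] q_used=2 → run C
t=22: queue=[C,B,E,G,F] q_used=3 → run C
t=23: queue=[B,E,G,F,C] q_used=0 → run B
t=24: queue=[B,E,G,F,C] q_used=1 → run B
t=25: queue=[B,E,G,F,C] q_used=2 → run B
t=26: queue=[E,G,F,C] q_used=0 → run E
t=27: queue=[E,G,F,C] q_used=1 → run E
t=28: queue=[E,G,F,C] q_used=2 → run E
t=29: queue=[G,F,C] q_used=0 → run G
t=30: queue=[G,F,C] q_used=1 → run G
t=31: queue=[G,F,C] q_used=2 → run G
t=32: queue=[F,C] q_used=0 → run F
t=33: queue=[F,C] q_used=1 → run F
t=34: queue=[F,C] q_used=2 → run F
t=35: queue=[C] q_used=0 → run C
t=36: queue=[C] q_used=1 → run C
t=37: (idle)
t=38: (idle)
t=39: (idle)

running at tick 3 = B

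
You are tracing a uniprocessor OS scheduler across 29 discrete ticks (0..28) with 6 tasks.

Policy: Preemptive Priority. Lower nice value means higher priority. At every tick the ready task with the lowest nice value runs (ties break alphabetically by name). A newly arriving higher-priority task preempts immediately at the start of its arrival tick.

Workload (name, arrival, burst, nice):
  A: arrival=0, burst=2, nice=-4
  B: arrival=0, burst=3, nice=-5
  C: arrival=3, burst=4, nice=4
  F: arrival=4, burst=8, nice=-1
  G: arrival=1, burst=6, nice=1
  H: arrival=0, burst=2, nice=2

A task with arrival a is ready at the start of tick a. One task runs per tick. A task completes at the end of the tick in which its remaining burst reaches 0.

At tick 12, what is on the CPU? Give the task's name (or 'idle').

t=0: ready={A,B,H} → run B
t=1: ready={A,B,G,H} → run B
t=2: ready={A,B,G,H} → run B
t=3: ready={A,C,G,H} → run A
t=4: ready={A,C,F,G,H} → run A
t=5: ready={C,F,G,H} → run F
t=6: ready={C,F,G,H} → run F
t=7: ready={C,F,G,H} → run F
t=8: ready={C,F,G,H} → run F
t=9: ready={C,F,G,H} → run F
t=10: ready={C,F,G,H} → run F
t=11: ready={C,F,G,H} → run F
t=12: ready={C,F,G,H} → run F
t=13: ready={C,G,H} → run G
t=14: ready={C,G,H} → run G
t=15: ready={C,G,H} → run G
t=16: ready={C,G,H} → run G
t=17: ready={C,G,H} → run G
t=18: ready={C,G,H} → run G
t=19: ready={C,H} → run H
t=20: ready={C,H} → run H
t=21: ready={C} → run C
t=22: ready={C} → run C
t=23: ready={C} → run C
t=24: ready={C} → run C
t=25: (idle)
t=26: (idle)
t=27: (idle)
t=28: (idle)

running at tick 12 = F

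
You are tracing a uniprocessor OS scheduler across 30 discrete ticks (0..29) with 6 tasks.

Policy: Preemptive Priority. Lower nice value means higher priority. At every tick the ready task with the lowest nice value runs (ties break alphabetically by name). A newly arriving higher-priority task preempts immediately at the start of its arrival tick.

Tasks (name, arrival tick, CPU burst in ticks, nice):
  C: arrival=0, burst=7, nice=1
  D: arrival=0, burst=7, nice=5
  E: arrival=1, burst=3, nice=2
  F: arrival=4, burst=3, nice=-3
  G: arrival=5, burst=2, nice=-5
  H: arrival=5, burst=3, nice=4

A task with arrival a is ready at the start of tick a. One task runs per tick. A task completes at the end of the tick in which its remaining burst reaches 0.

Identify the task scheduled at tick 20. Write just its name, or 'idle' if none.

t=0: ready={C,D} → run C
t=1: ready={C,D,E} → run C
t=2: ready={C,D,E} → run C
t=3: ready={C,D,E} → run C
t=4: ready={C,D,E,F} → run F
t=5: ready={C,D,E,F,G,H} → run G
t=6: ready={C,D,E,F,G,H} → run G
t=7: ready={C,D,E,F,H} → run F
t=8: ready={C,D,E,F,H} → run F
t=9: ready={C,D,E,H} → run C
t=10: ready={C,D,E,H} → run C
t=11: ready={C,D,E,H} → run C
t=12: ready={D,E,H} → run E
t=13: ready={D,E,H} → run E
t=14: ready={D,E,H} → run E
t=15: ready={D,H} → run H
t=16: ready={D,H} → run H
t=17: ready={D,H} → run H
t=18: ready={D} → run D
t=19: ready={D} → run D
t=20: ready={D} → run D
t=21: ready={D} → run D
t=22: ready={D} → run D
t=23: ready={D} → run D
t=24: ready={D} → run D
t=25: (idle)
t=26: (idle)
t=27: (idle)
t=28: (idle)
t=29: (idle)

running at tick 20 = D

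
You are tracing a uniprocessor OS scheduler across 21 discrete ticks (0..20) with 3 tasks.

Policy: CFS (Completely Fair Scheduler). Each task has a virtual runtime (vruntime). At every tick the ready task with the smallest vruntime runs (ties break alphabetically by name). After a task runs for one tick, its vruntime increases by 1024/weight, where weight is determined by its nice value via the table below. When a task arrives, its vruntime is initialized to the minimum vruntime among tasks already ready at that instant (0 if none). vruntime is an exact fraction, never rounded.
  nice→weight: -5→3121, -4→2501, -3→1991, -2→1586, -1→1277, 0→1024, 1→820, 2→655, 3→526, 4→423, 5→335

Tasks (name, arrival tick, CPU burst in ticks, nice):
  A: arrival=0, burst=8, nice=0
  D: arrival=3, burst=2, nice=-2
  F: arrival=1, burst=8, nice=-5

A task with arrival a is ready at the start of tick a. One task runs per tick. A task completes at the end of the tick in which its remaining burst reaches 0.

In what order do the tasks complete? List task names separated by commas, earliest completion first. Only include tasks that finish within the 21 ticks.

completion order = D, F, A

t=0: vr[A=0] → run A
t=1: vr[A=1 F=1] → run A
t=2: vr[A=2 F=1] → run F
t=3: vr[A=2 D=4145/3121 F=4145/3121] → run D
t=4: vr[A=2 D=4884937/2474953 F=4145/3121] → run F
t=5: vr[A=2 D=4884937/2474953 F=5169/3121] → run F
t=6: vr[A=2 D=4884937/2474953 F=6193/3121] → run D
t=7: vr[A=2 F=6193/3121] → run F
t=8: vr[A=2 F=7217/3121] → run A
t=9: vr[A=3 F=7217/3121] → run F
t=10: vr[A=3 F=8241/3121] → run F
t=11: vr[A=3 F=9265/3121] → run F
t=12: vr[A=3 F=10289/3121] → run A
t=13: vr[A=4 F=10289/3121] → run F
t=14: vr[A=4] → run A
t=15: vr[A=5] → run A
t=16: vr[A=6] → run A
t=17: vr[A=7] → run A
t=18: (idle)
t=19: (idle)
t=20: (idle)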